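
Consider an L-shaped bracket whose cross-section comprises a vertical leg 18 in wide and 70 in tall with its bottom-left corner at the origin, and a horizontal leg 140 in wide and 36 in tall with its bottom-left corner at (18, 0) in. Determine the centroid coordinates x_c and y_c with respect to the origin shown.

x_c = 72.20 in, y_c = 21.40 in

vertical leg: A = 18 × 70 = 1260.00, centroid at (9.00, 35.00).
horizontal leg: A = 140 × 36 = 5040.00, centroid at (88.00, 18.00).
ΣA = 6300.00 in²
ΣAx_c = (1260.00)(9.00) + (5040.00)(88.00) = 454860.00 in³
ΣAy_c = (1260.00)(35.00) + (5040.00)(18.00) = 134820.00 in³
x_c = 454860.00 / 6300.00 = 72.20 in
y_c = 134820.00 / 6300.00 = 21.40 in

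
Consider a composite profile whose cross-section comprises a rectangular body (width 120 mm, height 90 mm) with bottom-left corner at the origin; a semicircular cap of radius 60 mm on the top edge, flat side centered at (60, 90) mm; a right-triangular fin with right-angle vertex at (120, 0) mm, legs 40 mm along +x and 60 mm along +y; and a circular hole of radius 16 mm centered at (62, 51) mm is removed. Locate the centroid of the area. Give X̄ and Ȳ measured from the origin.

X̄ = 65.13 mm, Ȳ = 66.58 mm

rectangular body: A = 120 × 90 = 10800.00, centroid at (60.00, 45.00).
semicircular top: A = ½π·60² = 5654.87, centroid at (60.00, 115.46).
triangular fin: A = ½·40·60 = 1200.00, centroid at (133.33, 20.00).
hole: A = −π·16² = -804.25, centroid at (62.00, 51.00).
ΣA = 16850.62 mm², ΣAX̄ = 1097428.65 mm³, ΣAȲ = 1121921.38 mm³.
X̄ = 1097428.65/16850.62 = 65.13 mm; Ȳ = 1121921.38/16850.62 = 66.58 mm.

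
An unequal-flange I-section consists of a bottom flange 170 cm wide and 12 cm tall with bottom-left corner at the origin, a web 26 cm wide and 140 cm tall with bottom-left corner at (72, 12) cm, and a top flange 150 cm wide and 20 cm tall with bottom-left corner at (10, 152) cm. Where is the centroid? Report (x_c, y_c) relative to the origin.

bottom flange: A = 170 × 12 = 2040.00, centroid at (85.00, 6.00).
web: A = 26 × 140 = 3640.00, centroid at (85.00, 82.00).
top flange: A = 150 × 20 = 3000.00, centroid at (85.00, 162.00).
ΣA = 8680.00 cm²
ΣAx_c = (2040.00)(85.00) + (3640.00)(85.00) + (3000.00)(85.00) = 737800.00 cm³
ΣAy_c = (2040.00)(6.00) + (3640.00)(82.00) + (3000.00)(162.00) = 796720.00 cm³
x_c = 737800.00 / 8680.00 = 85.00 cm
y_c = 796720.00 / 8680.00 = 91.79 cm

x_c = 85.00 cm, y_c = 91.79 cm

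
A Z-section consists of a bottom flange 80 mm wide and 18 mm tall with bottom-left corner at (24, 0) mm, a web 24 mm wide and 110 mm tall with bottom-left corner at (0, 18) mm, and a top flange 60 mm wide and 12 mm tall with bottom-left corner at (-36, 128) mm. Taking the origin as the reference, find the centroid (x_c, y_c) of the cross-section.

bottom flange: A = 80 × 18 = 1440.00, centroid at (64.00, 9.00).
web: A = 24 × 110 = 2640.00, centroid at (12.00, 73.00).
top flange: A = 60 × 12 = 720.00, centroid at (-6.00, 134.00).
ΣA = 4800.00 mm²
ΣAx_c = (1440.00)(64.00) + (2640.00)(12.00) + (720.00)(-6.00) = 119520.00 mm³
ΣAy_c = (1440.00)(9.00) + (2640.00)(73.00) + (720.00)(134.00) = 302160.00 mm³
x_c = 119520.00 / 4800.00 = 24.90 mm
y_c = 302160.00 / 4800.00 = 62.95 mm

x_c = 24.90 mm, y_c = 62.95 mm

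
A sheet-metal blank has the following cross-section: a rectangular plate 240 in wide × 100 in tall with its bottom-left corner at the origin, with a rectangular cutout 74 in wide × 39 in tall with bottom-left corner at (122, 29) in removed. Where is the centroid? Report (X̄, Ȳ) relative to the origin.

X̄ = 114.67 in, Ȳ = 50.21 in

Part | A | x̄ᵢ | ȳᵢ | A·x̄ᵢ | A·ȳᵢ
plate | 24000.00 | 120.00 | 50.00 | 2880000.00 | 1200000.00
hole | -2886.00 | 159.00 | 48.50 | -458874.00 | -139971.00
Σ | 21114.00 |  |  | 2421126.00 | 1060029.00
X̄ = 2421126.00 / 21114.00 = 114.67 in
Ȳ = 1060029.00 / 21114.00 = 50.21 in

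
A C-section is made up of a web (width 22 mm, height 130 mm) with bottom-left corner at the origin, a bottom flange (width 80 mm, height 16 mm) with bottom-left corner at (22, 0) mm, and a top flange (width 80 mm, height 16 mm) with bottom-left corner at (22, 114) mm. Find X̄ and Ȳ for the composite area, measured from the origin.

X̄ = 35.09 mm, Ȳ = 65.00 mm

Part | A | x̄ᵢ | ȳᵢ | A·x̄ᵢ | A·ȳᵢ
web | 2860.00 | 11.00 | 65.00 | 31460.00 | 185900.00
bottom flange | 1280.00 | 62.00 | 8.00 | 79360.00 | 10240.00
top flange | 1280.00 | 62.00 | 122.00 | 79360.00 | 156160.00
Σ | 5420.00 |  |  | 190180.00 | 352300.00
X̄ = 190180.00 / 5420.00 = 35.09 mm
Ȳ = 352300.00 / 5420.00 = 65.00 mm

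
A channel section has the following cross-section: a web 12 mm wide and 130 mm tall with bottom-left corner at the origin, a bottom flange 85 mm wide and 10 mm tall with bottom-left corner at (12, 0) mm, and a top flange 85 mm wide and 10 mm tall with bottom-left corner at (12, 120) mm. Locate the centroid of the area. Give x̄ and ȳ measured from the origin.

web: A = 12 × 130 = 1560.00, centroid at (6.00, 65.00).
bottom flange: A = 85 × 10 = 850.00, centroid at (54.50, 5.00).
top flange: A = 85 × 10 = 850.00, centroid at (54.50, 125.00).
ΣA = 3260.00 mm², ΣAx̄ = 102010.00 mm³, ΣAȳ = 211900.00 mm³.
x̄ = 102010.00/3260.00 = 31.29 mm; ȳ = 211900.00/3260.00 = 65.00 mm.

x̄ = 31.29 mm, ȳ = 65.00 mm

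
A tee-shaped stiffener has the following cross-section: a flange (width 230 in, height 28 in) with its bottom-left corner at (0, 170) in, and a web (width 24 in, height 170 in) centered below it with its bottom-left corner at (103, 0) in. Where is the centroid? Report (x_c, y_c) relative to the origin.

web: A = 24 × 170 = 4080.00, centroid at (115.00, 85.00).
flange: A = 230 × 28 = 6440.00, centroid at (115.00, 184.00).
ΣA = 10520.00 in²
ΣAx_c = (4080.00)(115.00) + (6440.00)(115.00) = 1209800.00 in³
ΣAy_c = (4080.00)(85.00) + (6440.00)(184.00) = 1531760.00 in³
x_c = 1209800.00 / 10520.00 = 115.00 in
y_c = 1531760.00 / 10520.00 = 145.60 in

x_c = 115.00 in, y_c = 145.60 in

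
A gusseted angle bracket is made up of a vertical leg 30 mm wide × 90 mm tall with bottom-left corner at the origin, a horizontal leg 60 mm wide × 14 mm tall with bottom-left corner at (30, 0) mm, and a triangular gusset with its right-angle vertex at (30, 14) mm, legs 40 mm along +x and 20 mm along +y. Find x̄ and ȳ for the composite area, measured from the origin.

Part | A | x̄ᵢ | ȳᵢ | A·x̄ᵢ | A·ȳᵢ
vertical leg | 2700.00 | 15.00 | 45.00 | 40500.00 | 121500.00
horizontal leg | 840.00 | 60.00 | 7.00 | 50400.00 | 5880.00
gusset | 400.00 | 43.33 | 20.67 | 17333.33 | 8266.67
Σ | 3940.00 |  |  | 108233.33 | 135646.67
x̄ = 108233.33 / 3940.00 = 27.47 mm
ȳ = 135646.67 / 3940.00 = 34.43 mm

x̄ = 27.47 mm, ȳ = 34.43 mm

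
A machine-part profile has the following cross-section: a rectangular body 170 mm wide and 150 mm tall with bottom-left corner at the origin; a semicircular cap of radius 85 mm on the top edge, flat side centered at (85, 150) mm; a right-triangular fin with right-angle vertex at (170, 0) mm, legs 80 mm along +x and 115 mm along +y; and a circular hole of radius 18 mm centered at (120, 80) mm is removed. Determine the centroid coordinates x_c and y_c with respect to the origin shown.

rectangular body: A = 170 × 150 = 25500.00, centroid at (85.00, 75.00).
semicircular top: A = ½π·85² = 11349.00, centroid at (85.00, 186.08).
triangular fin: A = ½·80·115 = 4600.00, centroid at (196.67, 38.33).
hole: A = −π·18² = -1017.88, centroid at (120.00, 80.00).
ΣA = 40431.13 mm², ΣAx_c = 3914686.84 mm³, ΣAy_c = 4119170.44 mm³.
x_c = 3914686.84/40431.13 = 96.82 mm; y_c = 4119170.44/40431.13 = 101.88 mm.

x_c = 96.82 mm, y_c = 101.88 mm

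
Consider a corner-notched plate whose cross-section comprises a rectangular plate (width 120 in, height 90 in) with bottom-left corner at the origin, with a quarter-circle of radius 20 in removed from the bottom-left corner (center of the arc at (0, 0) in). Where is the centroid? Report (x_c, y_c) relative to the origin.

plate: A = 120 × 90 = 10800.00, centroid at (60.00, 45.00).
removed quarter-circle: A = −¼π·20² = -314.16, centroid at (8.49, 8.49).
ΣA = 10485.84 in²
ΣAx_c = (10800.00)(60.00) + (-314.16)(8.49) = 645333.33 in³
ΣAy_c = (10800.00)(45.00) + (-314.16)(8.49) = 483333.33 in³
x_c = 645333.33 / 10485.84 = 61.54 in
y_c = 483333.33 / 10485.84 = 46.09 in

x_c = 61.54 in, y_c = 46.09 in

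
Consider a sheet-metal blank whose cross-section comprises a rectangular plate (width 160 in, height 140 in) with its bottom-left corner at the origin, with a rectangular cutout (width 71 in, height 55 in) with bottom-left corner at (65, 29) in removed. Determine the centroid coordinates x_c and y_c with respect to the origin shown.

plate: A = 160 × 140 = 22400.00, centroid at (80.00, 70.00).
hole: A = −(71 × 55) = -3905.00, centroid at (100.50, 56.50).
ΣA = 18495.00 in², ΣAx_c = 1399547.50 in³, ΣAy_c = 1347367.50 in³.
x_c = 1399547.50/18495.00 = 75.67 in; y_c = 1347367.50/18495.00 = 72.85 in.

x_c = 75.67 in, y_c = 72.85 in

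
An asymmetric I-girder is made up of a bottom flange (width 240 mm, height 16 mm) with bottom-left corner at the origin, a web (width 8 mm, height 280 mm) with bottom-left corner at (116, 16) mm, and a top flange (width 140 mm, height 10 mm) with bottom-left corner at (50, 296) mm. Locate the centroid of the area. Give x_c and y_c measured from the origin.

Part | A | x̄ᵢ | ȳᵢ | A·x̄ᵢ | A·ȳᵢ
bottom flange | 3840.00 | 120.00 | 8.00 | 460800.00 | 30720.00
web | 2240.00 | 120.00 | 156.00 | 268800.00 | 349440.00
top flange | 1400.00 | 120.00 | 301.00 | 168000.00 | 421400.00
Σ | 7480.00 |  |  | 897600.00 | 801560.00
x_c = 897600.00 / 7480.00 = 120.00 mm
y_c = 801560.00 / 7480.00 = 107.16 mm

x_c = 120.00 mm, y_c = 107.16 mm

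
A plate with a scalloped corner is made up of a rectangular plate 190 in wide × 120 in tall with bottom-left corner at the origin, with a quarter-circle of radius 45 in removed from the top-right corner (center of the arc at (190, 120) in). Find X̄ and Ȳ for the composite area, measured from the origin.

Part | A | x̄ᵢ | ȳᵢ | A·x̄ᵢ | A·ȳᵢ
plate | 22800.00 | 95.00 | 60.00 | 2166000.00 | 1368000.00
removed quarter-circle | -1590.43 | 170.90 | 100.90 | -271806.94 | -160476.75
Σ | 21209.57 |  |  | 1894193.06 | 1207523.25
X̄ = 1894193.06 / 21209.57 = 89.31 in
Ȳ = 1207523.25 / 21209.57 = 56.93 in

X̄ = 89.31 in, Ȳ = 56.93 in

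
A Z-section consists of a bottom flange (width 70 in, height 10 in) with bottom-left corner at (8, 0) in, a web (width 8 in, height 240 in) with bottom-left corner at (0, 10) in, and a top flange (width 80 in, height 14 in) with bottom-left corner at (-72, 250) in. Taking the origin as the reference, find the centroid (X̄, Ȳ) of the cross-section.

Part | A | x̄ᵢ | ȳᵢ | A·x̄ᵢ | A·ȳᵢ
bottom flange | 700.00 | 43.00 | 5.00 | 30100.00 | 3500.00
web | 1920.00 | 4.00 | 130.00 | 7680.00 | 249600.00
top flange | 1120.00 | -32.00 | 257.00 | -35840.00 | 287840.00
Σ | 3740.00 |  |  | 1940.00 | 540940.00
X̄ = 1940.00 / 3740.00 = 0.52 in
Ȳ = 540940.00 / 3740.00 = 144.64 in

X̄ = 0.52 in, Ȳ = 144.64 in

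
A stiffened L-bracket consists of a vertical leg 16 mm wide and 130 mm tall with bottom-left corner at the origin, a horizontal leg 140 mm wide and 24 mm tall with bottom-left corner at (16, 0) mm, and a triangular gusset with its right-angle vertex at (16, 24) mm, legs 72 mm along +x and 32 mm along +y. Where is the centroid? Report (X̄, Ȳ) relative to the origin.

X̄ = 53.35 mm, Ȳ = 32.68 mm

Part | A | x̄ᵢ | ȳᵢ | A·x̄ᵢ | A·ȳᵢ
vertical leg | 2080.00 | 8.00 | 65.00 | 16640.00 | 135200.00
horizontal leg | 3360.00 | 86.00 | 12.00 | 288960.00 | 40320.00
gusset | 1152.00 | 40.00 | 34.67 | 46080.00 | 39936.00
Σ | 6592.00 |  |  | 351680.00 | 215456.00
X̄ = 351680.00 / 6592.00 = 53.35 mm
Ȳ = 215456.00 / 6592.00 = 32.68 mm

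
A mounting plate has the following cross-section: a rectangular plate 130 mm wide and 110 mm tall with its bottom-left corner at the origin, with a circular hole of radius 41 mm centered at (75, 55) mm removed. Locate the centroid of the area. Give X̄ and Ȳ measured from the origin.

X̄ = 59.14 mm, Ȳ = 55.00 mm

Part | A | x̄ᵢ | ȳᵢ | A·x̄ᵢ | A·ȳᵢ
plate | 14300.00 | 65.00 | 55.00 | 929500.00 | 786500.00
hole | -5281.02 | 75.00 | 55.00 | -396076.29 | -290455.95
Σ | 9018.98 |  |  | 533423.71 | 496044.05
X̄ = 533423.71 / 9018.98 = 59.14 mm
Ȳ = 496044.05 / 9018.98 = 55.00 mm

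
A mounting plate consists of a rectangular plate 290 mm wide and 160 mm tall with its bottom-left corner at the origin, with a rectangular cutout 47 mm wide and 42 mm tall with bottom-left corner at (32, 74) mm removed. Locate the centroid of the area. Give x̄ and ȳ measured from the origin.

Part | A | x̄ᵢ | ȳᵢ | A·x̄ᵢ | A·ȳᵢ
plate | 46400.00 | 145.00 | 80.00 | 6728000.00 | 3712000.00
hole | -1974.00 | 55.50 | 95.00 | -109557.00 | -187530.00
Σ | 44426.00 |  |  | 6618443.00 | 3524470.00
x̄ = 6618443.00 / 44426.00 = 148.98 mm
ȳ = 3524470.00 / 44426.00 = 79.33 mm

x̄ = 148.98 mm, ȳ = 79.33 mm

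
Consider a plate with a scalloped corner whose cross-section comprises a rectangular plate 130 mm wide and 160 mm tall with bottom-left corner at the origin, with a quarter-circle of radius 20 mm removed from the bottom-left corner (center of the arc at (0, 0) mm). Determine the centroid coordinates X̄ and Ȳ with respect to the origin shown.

X̄ = 65.87 mm, Ȳ = 81.10 mm

plate: A = 130 × 160 = 20800.00, centroid at (65.00, 80.00).
removed quarter-circle: A = −¼π·20² = -314.16, centroid at (8.49, 8.49).
ΣA = 20485.84 mm²
ΣAX̄ = (20800.00)(65.00) + (-314.16)(8.49) = 1349333.33 mm³
ΣAȲ = (20800.00)(80.00) + (-314.16)(8.49) = 1661333.33 mm³
X̄ = 1349333.33 / 20485.84 = 65.87 mm
Ȳ = 1661333.33 / 20485.84 = 81.10 mm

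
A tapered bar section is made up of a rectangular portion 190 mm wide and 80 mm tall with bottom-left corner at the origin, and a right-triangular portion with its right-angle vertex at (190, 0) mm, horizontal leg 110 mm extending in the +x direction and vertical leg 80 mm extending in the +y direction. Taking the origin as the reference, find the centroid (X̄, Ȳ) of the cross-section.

X̄ = 124.56 mm, Ȳ = 37.01 mm

rectangular portion: A = 190 × 80 = 15200.00, centroid at (95.00, 40.00).
triangular portion: A = ½·110·80 = 4400.00, centroid at (226.67, 26.67).
ΣA = 19600.00 mm²
ΣAX̄ = (15200.00)(95.00) + (4400.00)(226.67) = 2441333.33 mm³
ΣAȲ = (15200.00)(40.00) + (4400.00)(26.67) = 725333.33 mm³
X̄ = 2441333.33 / 19600.00 = 124.56 mm
Ȳ = 725333.33 / 19600.00 = 37.01 mm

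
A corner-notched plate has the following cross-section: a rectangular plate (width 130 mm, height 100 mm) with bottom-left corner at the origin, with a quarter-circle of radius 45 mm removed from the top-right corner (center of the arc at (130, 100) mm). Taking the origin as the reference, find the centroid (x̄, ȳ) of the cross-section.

Part | A | x̄ᵢ | ȳᵢ | A·x̄ᵢ | A·ȳᵢ
plate | 13000.00 | 65.00 | 50.00 | 845000.00 | 650000.00
removed quarter-circle | -1590.43 | 110.90 | 80.90 | -176381.07 | -128668.13
Σ | 11409.57 |  |  | 668618.93 | 521331.87
x̄ = 668618.93 / 11409.57 = 58.60 mm
ȳ = 521331.87 / 11409.57 = 45.69 mm

x̄ = 58.60 mm, ȳ = 45.69 mm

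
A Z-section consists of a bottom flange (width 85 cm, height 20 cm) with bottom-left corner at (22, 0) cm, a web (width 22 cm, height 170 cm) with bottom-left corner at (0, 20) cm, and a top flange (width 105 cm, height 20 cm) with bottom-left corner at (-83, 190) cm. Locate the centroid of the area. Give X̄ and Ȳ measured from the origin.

X̄ = 11.50 cm, Ȳ = 110.04 cm

Part | A | x̄ᵢ | ȳᵢ | A·x̄ᵢ | A·ȳᵢ
bottom flange | 1700.00 | 64.50 | 10.00 | 109650.00 | 17000.00
web | 3740.00 | 11.00 | 105.00 | 41140.00 | 392700.00
top flange | 2100.00 | -30.50 | 200.00 | -64050.00 | 420000.00
Σ | 7540.00 |  |  | 86740.00 | 829700.00
X̄ = 86740.00 / 7540.00 = 11.50 cm
Ȳ = 829700.00 / 7540.00 = 110.04 cm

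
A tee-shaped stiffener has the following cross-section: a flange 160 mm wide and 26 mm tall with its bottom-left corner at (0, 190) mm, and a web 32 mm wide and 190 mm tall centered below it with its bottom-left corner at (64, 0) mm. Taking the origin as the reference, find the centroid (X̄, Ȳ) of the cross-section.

X̄ = 80.00 mm, Ȳ = 138.88 mm

web: A = 32 × 190 = 6080.00, centroid at (80.00, 95.00).
flange: A = 160 × 26 = 4160.00, centroid at (80.00, 203.00).
ΣA = 10240.00 mm²
ΣAX̄ = (6080.00)(80.00) + (4160.00)(80.00) = 819200.00 mm³
ΣAȲ = (6080.00)(95.00) + (4160.00)(203.00) = 1422080.00 mm³
X̄ = 819200.00 / 10240.00 = 80.00 mm
Ȳ = 1422080.00 / 10240.00 = 138.88 mm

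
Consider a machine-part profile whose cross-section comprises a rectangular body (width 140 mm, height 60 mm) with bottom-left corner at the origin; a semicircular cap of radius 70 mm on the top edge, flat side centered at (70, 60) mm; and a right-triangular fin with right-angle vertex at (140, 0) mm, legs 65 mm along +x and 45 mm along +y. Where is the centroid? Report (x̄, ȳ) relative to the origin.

x̄ = 77.63 mm, ȳ = 54.92 mm

rectangular body: A = 140 × 60 = 8400.00, centroid at (70.00, 30.00).
semicircular top: A = ½π·70² = 7696.90, centroid at (70.00, 89.71).
triangular fin: A = ½·65·45 = 1462.50, centroid at (161.67, 15.00).
ΣA = 17559.40 mm²
ΣAx̄ = (8400.00)(70.00) + (7696.90)(70.00) + (1462.50)(161.67) = 1363220.64 mm³
ΣAȳ = (8400.00)(30.00) + (7696.90)(89.71) + (1462.50)(15.00) = 964418.29 mm³
x̄ = 1363220.64 / 17559.40 = 77.63 mm
ȳ = 964418.29 / 17559.40 = 54.92 mm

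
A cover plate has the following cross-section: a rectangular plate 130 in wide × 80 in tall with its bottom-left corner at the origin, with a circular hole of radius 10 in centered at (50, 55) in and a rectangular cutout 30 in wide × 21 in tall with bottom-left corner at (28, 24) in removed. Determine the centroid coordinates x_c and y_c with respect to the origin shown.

plate: A = 130 × 80 = 10400.00, centroid at (65.00, 40.00).
hole 1: A = −π·10² = -314.16, centroid at (50.00, 55.00).
hole 2: A = −(30 × 21) = -630.00, centroid at (43.00, 34.50).
ΣA = 9455.84 in², ΣAx_c = 633202.04 in³, ΣAy_c = 376986.24 in³.
x_c = 633202.04/9455.84 = 66.96 in; y_c = 376986.24/9455.84 = 39.87 in.

x_c = 66.96 in, y_c = 39.87 in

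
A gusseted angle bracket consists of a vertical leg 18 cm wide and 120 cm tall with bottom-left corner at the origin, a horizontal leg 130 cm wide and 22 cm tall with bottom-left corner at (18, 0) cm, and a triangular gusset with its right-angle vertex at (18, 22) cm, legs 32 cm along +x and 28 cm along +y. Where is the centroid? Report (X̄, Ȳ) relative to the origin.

X̄ = 49.32 cm, Ȳ = 32.02 cm

Part | A | x̄ᵢ | ȳᵢ | A·x̄ᵢ | A·ȳᵢ
vertical leg | 2160.00 | 9.00 | 60.00 | 19440.00 | 129600.00
horizontal leg | 2860.00 | 83.00 | 11.00 | 237380.00 | 31460.00
gusset | 448.00 | 28.67 | 31.33 | 12842.67 | 14037.33
Σ | 5468.00 |  |  | 269662.67 | 175097.33
X̄ = 269662.67 / 5468.00 = 49.32 cm
Ȳ = 175097.33 / 5468.00 = 32.02 cm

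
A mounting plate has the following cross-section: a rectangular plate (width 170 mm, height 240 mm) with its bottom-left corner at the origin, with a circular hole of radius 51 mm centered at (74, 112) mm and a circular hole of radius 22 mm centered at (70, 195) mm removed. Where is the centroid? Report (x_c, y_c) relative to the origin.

x_c = 88.62 mm, y_c = 118.44 mm

Part | A | x̄ᵢ | ȳᵢ | A·x̄ᵢ | A·ȳᵢ
plate | 40800.00 | 85.00 | 120.00 | 3468000.00 | 4896000.00
hole 1 | -8171.28 | 74.00 | 112.00 | -604674.90 | -915183.64
hole 2 | -1520.53 | 70.00 | 195.00 | -106437.16 | -296503.51
Σ | 31108.19 |  |  | 2756887.94 | 3684312.85
x_c = 2756887.94 / 31108.19 = 88.62 mm
y_c = 3684312.85 / 31108.19 = 118.44 mm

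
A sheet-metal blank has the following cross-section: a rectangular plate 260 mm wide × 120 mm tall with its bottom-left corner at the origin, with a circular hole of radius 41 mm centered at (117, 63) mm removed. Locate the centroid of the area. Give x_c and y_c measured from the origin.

plate: A = 260 × 120 = 31200.00, centroid at (130.00, 60.00).
hole: A = −π·41² = -5281.02, centroid at (117.00, 63.00).
ΣA = 25918.98 mm²
ΣAx_c = (31200.00)(130.00) + (-5281.02)(117.00) = 3438120.98 mm³
ΣAy_c = (31200.00)(60.00) + (-5281.02)(63.00) = 1539295.91 mm³
x_c = 3438120.98 / 25918.98 = 132.65 mm
y_c = 1539295.91 / 25918.98 = 59.39 mm

x_c = 132.65 mm, y_c = 59.39 mm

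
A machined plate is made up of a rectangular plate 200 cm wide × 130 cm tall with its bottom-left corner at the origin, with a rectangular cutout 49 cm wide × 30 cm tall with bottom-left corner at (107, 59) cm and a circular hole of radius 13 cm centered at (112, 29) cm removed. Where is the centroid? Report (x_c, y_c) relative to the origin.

Part | A | x̄ᵢ | ȳᵢ | A·x̄ᵢ | A·ȳᵢ
plate | 26000.00 | 100.00 | 65.00 | 2600000.00 | 1690000.00
hole 1 | -1470.00 | 131.50 | 74.00 | -193305.00 | -108780.00
hole 2 | -530.93 | 112.00 | 29.00 | -59464.07 | -15396.95
Σ | 23999.07 |  |  | 2347230.93 | 1565823.05
x_c = 2347230.93 / 23999.07 = 97.81 cm
y_c = 1565823.05 / 23999.07 = 65.25 cm

x_c = 97.81 cm, y_c = 65.25 cm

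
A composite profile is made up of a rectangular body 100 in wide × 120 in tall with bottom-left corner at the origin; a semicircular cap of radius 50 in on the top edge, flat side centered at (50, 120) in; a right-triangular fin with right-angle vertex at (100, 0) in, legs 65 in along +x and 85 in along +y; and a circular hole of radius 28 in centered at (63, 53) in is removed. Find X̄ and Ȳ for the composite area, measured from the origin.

X̄ = 60.23 in, Ȳ = 75.33 in

rectangular body: A = 100 × 120 = 12000.00, centroid at (50.00, 60.00).
semicircular top: A = ½π·50² = 3926.99, centroid at (50.00, 141.22).
triangular fin: A = ½·65·85 = 2762.50, centroid at (121.67, 28.33).
hole: A = −π·28² = -2463.01, centroid at (63.00, 53.00).
ΣA = 16226.48 in², ΣAX̄ = 977284.16 in³, ΣAȲ = 1222303.61 in³.
X̄ = 977284.16/16226.48 = 60.23 in; Ȳ = 1222303.61/16226.48 = 75.33 in.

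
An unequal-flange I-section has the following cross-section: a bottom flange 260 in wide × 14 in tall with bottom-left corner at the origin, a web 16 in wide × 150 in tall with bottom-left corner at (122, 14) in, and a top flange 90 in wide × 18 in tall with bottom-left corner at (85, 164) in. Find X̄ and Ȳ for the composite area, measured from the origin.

bottom flange: A = 260 × 14 = 3640.00, centroid at (130.00, 7.00).
web: A = 16 × 150 = 2400.00, centroid at (130.00, 89.00).
top flange: A = 90 × 18 = 1620.00, centroid at (130.00, 173.00).
ΣA = 7660.00 in², ΣAX̄ = 995800.00 in³, ΣAȲ = 519340.00 in³.
X̄ = 995800.00/7660.00 = 130.00 in; Ȳ = 519340.00/7660.00 = 67.80 in.

X̄ = 130.00 in, Ȳ = 67.80 in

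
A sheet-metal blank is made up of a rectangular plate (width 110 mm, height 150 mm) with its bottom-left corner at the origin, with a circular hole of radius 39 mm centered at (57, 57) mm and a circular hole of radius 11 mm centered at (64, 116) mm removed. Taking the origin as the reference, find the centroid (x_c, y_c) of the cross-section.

plate: A = 110 × 150 = 16500.00, centroid at (55.00, 75.00).
hole 1: A = −π·39² = -4778.36, centroid at (57.00, 57.00).
hole 2: A = −π·11² = -380.13, centroid at (64.00, 116.00).
ΣA = 11341.50 mm²
ΣAx_c = (16500.00)(55.00) + (-4778.36)(57.00) + (-380.13)(64.00) = 610804.85 mm³
ΣAy_c = (16500.00)(75.00) + (-4778.36)(57.00) + (-380.13)(116.00) = 921037.95 mm³
x_c = 610804.85 / 11341.50 = 53.86 mm
y_c = 921037.95 / 11341.50 = 81.21 mm

x_c = 53.86 mm, y_c = 81.21 mm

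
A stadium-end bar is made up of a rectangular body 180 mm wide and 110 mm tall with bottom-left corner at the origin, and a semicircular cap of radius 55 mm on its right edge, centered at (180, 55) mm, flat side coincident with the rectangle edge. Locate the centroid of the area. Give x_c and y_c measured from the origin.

rectangular body: A = 180 × 110 = 19800.00, centroid at (90.00, 55.00).
semicircular end: A = ½π·55² = 4751.66, centroid at (203.34, 55.00).
ΣA = 24551.66 mm², ΣAx_c = 2748215.27 mm³, ΣAy_c = 1350341.24 mm³.
x_c = 2748215.27/24551.66 = 111.94 mm; y_c = 1350341.24/24551.66 = 55.00 mm.

x_c = 111.94 mm, y_c = 55.00 mm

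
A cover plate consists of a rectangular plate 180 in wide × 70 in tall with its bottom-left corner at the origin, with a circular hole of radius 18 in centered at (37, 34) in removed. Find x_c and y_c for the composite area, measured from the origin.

plate: A = 180 × 70 = 12600.00, centroid at (90.00, 35.00).
hole: A = −π·18² = -1017.88, centroid at (37.00, 34.00).
ΣA = 11582.12 in², ΣAx_c = 1096338.59 in³, ΣAy_c = 406392.22 in³.
x_c = 1096338.59/11582.12 = 94.66 in; y_c = 406392.22/11582.12 = 35.09 in.

x_c = 94.66 in, y_c = 35.09 in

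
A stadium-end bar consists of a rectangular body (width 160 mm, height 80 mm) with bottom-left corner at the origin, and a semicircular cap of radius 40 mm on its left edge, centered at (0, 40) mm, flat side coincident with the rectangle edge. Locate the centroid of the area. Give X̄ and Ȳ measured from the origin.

rectangular body: A = 160 × 80 = 12800.00, centroid at (80.00, 40.00).
semicircular end: A = ½π·40² = 2513.27, centroid at (-16.98, 40.00).
ΣA = 15313.27 mm²
ΣAX̄ = (12800.00)(80.00) + (2513.27)(-16.98) = 981333.33 mm³
ΣAȲ = (12800.00)(40.00) + (2513.27)(40.00) = 612530.96 mm³
X̄ = 981333.33 / 15313.27 = 64.08 mm
Ȳ = 612530.96 / 15313.27 = 40.00 mm

X̄ = 64.08 mm, Ȳ = 40.00 mm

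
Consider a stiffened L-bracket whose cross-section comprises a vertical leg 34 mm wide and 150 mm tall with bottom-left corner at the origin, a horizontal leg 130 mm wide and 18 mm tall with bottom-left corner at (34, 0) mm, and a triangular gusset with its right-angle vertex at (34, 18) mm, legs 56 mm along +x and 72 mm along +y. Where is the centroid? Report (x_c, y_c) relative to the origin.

x_c = 44.90 mm, y_c = 51.63 mm

vertical leg: A = 34 × 150 = 5100.00, centroid at (17.00, 75.00).
horizontal leg: A = 130 × 18 = 2340.00, centroid at (99.00, 9.00).
gusset: A = ½·56·72 = 2016.00, centroid at (52.67, 42.00).
ΣA = 9456.00 mm², ΣAx_c = 424536.00 mm³, ΣAy_c = 488232.00 mm³.
x_c = 424536.00/9456.00 = 44.90 mm; y_c = 488232.00/9456.00 = 51.63 mm.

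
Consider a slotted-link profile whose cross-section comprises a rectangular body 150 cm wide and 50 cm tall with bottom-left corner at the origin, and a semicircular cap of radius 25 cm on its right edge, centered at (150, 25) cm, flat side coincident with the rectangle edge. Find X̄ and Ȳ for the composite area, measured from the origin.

rectangular body: A = 150 × 50 = 7500.00, centroid at (75.00, 25.00).
semicircular end: A = ½π·25² = 981.75, centroid at (160.61, 25.00).
ΣA = 8481.75 cm²
ΣAX̄ = (7500.00)(75.00) + (981.75)(160.61) = 720178.82 cm³
ΣAȲ = (7500.00)(25.00) + (981.75)(25.00) = 212043.69 cm³
X̄ = 720178.82 / 8481.75 = 84.91 cm
Ȳ = 212043.69 / 8481.75 = 25.00 cm

X̄ = 84.91 cm, Ȳ = 25.00 cm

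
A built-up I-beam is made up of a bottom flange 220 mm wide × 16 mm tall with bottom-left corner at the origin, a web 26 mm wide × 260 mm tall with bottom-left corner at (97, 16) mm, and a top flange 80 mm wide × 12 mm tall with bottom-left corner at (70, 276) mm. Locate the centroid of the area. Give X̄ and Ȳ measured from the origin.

X̄ = 110.00 mm, Ȳ = 114.40 mm

Part | A | x̄ᵢ | ȳᵢ | A·x̄ᵢ | A·ȳᵢ
bottom flange | 3520.00 | 110.00 | 8.00 | 387200.00 | 28160.00
web | 6760.00 | 110.00 | 146.00 | 743600.00 | 986960.00
top flange | 960.00 | 110.00 | 282.00 | 105600.00 | 270720.00
Σ | 11240.00 |  |  | 1236400.00 | 1285840.00
X̄ = 1236400.00 / 11240.00 = 110.00 mm
Ȳ = 1285840.00 / 11240.00 = 114.40 mm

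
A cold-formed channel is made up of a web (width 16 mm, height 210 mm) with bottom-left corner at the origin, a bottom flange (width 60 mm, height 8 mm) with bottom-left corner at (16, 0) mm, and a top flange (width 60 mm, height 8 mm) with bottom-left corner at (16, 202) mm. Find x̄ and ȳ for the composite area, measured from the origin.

Part | A | x̄ᵢ | ȳᵢ | A·x̄ᵢ | A·ȳᵢ
web | 3360.00 | 8.00 | 105.00 | 26880.00 | 352800.00
bottom flange | 480.00 | 46.00 | 4.00 | 22080.00 | 1920.00
top flange | 480.00 | 46.00 | 206.00 | 22080.00 | 98880.00
Σ | 4320.00 |  |  | 71040.00 | 453600.00
x̄ = 71040.00 / 4320.00 = 16.44 mm
ȳ = 453600.00 / 4320.00 = 105.00 mm

x̄ = 16.44 mm, ȳ = 105.00 mm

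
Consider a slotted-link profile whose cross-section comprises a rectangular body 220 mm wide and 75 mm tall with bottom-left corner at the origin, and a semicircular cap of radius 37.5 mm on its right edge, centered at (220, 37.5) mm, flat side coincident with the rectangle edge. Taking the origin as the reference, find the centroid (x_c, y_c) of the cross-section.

x_c = 124.87 mm, y_c = 37.50 mm

rectangular body: A = 220 × 75 = 16500.00, centroid at (110.00, 37.50).
semicircular end: A = ½π·37.5² = 2208.93, centroid at (235.92, 37.50).
ΣA = 18708.93 mm²
ΣAx_c = (16500.00)(110.00) + (2208.93)(235.92) = 2336121.36 mm³
ΣAy_c = (16500.00)(37.50) + (2208.93)(37.50) = 701584.96 mm³
x_c = 2336121.36 / 18708.93 = 124.87 mm
y_c = 701584.96 / 18708.93 = 37.50 mm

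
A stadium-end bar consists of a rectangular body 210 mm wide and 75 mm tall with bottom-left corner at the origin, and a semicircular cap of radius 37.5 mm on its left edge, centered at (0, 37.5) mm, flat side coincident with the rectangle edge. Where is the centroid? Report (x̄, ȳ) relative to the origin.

rectangular body: A = 210 × 75 = 15750.00, centroid at (105.00, 37.50).
semicircular end: A = ½π·37.5² = 2208.93, centroid at (-15.92, 37.50).
ΣA = 17958.93 mm², ΣAx̄ = 1618593.75 mm³, ΣAȳ = 673459.96 mm³.
x̄ = 1618593.75/17958.93 = 90.13 mm; ȳ = 673459.96/17958.93 = 37.50 mm.

x̄ = 90.13 mm, ȳ = 37.50 mm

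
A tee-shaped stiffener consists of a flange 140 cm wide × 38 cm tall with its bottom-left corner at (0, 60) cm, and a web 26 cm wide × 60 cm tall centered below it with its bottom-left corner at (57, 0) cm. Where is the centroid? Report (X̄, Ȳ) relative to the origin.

web: A = 26 × 60 = 1560.00, centroid at (70.00, 30.00).
flange: A = 140 × 38 = 5320.00, centroid at (70.00, 79.00).
ΣA = 6880.00 cm²
ΣAX̄ = (1560.00)(70.00) + (5320.00)(70.00) = 481600.00 cm³
ΣAȲ = (1560.00)(30.00) + (5320.00)(79.00) = 467080.00 cm³
X̄ = 481600.00 / 6880.00 = 70.00 cm
Ȳ = 467080.00 / 6880.00 = 67.89 cm

X̄ = 70.00 cm, Ȳ = 67.89 cm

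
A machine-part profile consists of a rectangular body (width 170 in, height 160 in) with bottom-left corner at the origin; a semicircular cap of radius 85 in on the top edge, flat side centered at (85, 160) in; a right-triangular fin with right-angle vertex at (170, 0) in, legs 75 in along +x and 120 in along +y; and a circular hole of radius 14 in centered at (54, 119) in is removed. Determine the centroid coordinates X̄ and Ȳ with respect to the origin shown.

X̄ = 97.12 in, Ȳ = 106.24 in

rectangular body: A = 170 × 160 = 27200.00, centroid at (85.00, 80.00).
semicircular top: A = ½π·85² = 11349.00, centroid at (85.00, 196.08).
triangular fin: A = ½·75·120 = 4500.00, centroid at (195.00, 40.00).
hole: A = −π·14² = -615.75, centroid at (54.00, 119.00).
ΣA = 42433.25 in², ΣAX̄ = 4120914.68 in³, ΣAȲ = 4507982.71 in³.
X̄ = 4120914.68/42433.25 = 97.12 in; Ȳ = 4507982.71/42433.25 = 106.24 in.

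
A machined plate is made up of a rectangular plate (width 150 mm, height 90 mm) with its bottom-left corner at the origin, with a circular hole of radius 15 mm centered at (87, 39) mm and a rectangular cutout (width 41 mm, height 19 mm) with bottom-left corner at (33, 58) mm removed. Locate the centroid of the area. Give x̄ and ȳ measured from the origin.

x̄ = 75.69 mm, ȳ = 43.89 mm

plate: A = 150 × 90 = 13500.00, centroid at (75.00, 45.00).
hole 1: A = −π·15² = -706.86, centroid at (87.00, 39.00).
hole 2: A = −(41 × 19) = -779.00, centroid at (53.50, 67.50).
ΣA = 12014.14 mm², ΣAx̄ = 909326.82 mm³, ΣAȳ = 527350.02 mm³.
x̄ = 909326.82/12014.14 = 75.69 mm; ȳ = 527350.02/12014.14 = 43.89 mm.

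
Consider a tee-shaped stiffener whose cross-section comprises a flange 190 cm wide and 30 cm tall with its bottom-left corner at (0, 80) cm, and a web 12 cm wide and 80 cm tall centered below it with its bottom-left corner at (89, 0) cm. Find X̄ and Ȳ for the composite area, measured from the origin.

X̄ = 95.00 cm, Ȳ = 87.07 cm

web: A = 12 × 80 = 960.00, centroid at (95.00, 40.00).
flange: A = 190 × 30 = 5700.00, centroid at (95.00, 95.00).
ΣA = 6660.00 cm²
ΣAX̄ = (960.00)(95.00) + (5700.00)(95.00) = 632700.00 cm³
ΣAȲ = (960.00)(40.00) + (5700.00)(95.00) = 579900.00 cm³
X̄ = 632700.00 / 6660.00 = 95.00 cm
Ȳ = 579900.00 / 6660.00 = 87.07 cm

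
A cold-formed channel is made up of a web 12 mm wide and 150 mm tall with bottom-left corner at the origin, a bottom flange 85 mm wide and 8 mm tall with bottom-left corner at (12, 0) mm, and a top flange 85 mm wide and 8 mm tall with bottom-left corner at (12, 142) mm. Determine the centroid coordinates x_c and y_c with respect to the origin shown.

web: A = 12 × 150 = 1800.00, centroid at (6.00, 75.00).
bottom flange: A = 85 × 8 = 680.00, centroid at (54.50, 4.00).
top flange: A = 85 × 8 = 680.00, centroid at (54.50, 146.00).
ΣA = 3160.00 mm²
ΣAx_c = (1800.00)(6.00) + (680.00)(54.50) + (680.00)(54.50) = 84920.00 mm³
ΣAy_c = (1800.00)(75.00) + (680.00)(4.00) + (680.00)(146.00) = 237000.00 mm³
x_c = 84920.00 / 3160.00 = 26.87 mm
y_c = 237000.00 / 3160.00 = 75.00 mm

x_c = 26.87 mm, y_c = 75.00 mm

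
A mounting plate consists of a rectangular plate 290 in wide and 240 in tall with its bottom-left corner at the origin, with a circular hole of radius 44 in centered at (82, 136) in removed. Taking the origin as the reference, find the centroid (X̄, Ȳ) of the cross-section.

Part | A | x̄ᵢ | ȳᵢ | A·x̄ᵢ | A·ȳᵢ
plate | 69600.00 | 145.00 | 120.00 | 10092000.00 | 8352000.00
hole | -6082.12 | 82.00 | 136.00 | -498734.12 | -827168.78
Σ | 63517.88 |  |  | 9593265.88 | 7524831.22
X̄ = 9593265.88 / 63517.88 = 151.03 in
Ȳ = 7524831.22 / 63517.88 = 118.47 in

X̄ = 151.03 in, Ȳ = 118.47 in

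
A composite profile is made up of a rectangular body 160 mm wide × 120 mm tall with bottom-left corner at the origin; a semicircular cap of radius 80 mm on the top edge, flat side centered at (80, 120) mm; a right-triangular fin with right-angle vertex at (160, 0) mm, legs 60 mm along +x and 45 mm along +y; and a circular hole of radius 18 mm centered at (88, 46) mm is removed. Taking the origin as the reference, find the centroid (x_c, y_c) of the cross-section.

rectangular body: A = 160 × 120 = 19200.00, centroid at (80.00, 60.00).
semicircular top: A = ½π·80² = 10053.10, centroid at (80.00, 153.95).
triangular fin: A = ½·60·45 = 1350.00, centroid at (180.00, 15.00).
hole: A = −π·18² = -1017.88, centroid at (88.00, 46.00).
ΣA = 29585.22 mm², ΣAx_c = 2493674.63 mm³, ΣAy_c = 2673132.62 mm³.
x_c = 2493674.63/29585.22 = 84.29 mm; y_c = 2673132.62/29585.22 = 90.35 mm.

x_c = 84.29 mm, y_c = 90.35 mm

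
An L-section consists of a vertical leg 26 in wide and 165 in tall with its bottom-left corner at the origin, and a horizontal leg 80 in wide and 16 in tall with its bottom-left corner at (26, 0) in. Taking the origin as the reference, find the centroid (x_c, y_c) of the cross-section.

x_c = 25.18 in, y_c = 65.38 in

Part | A | x̄ᵢ | ȳᵢ | A·x̄ᵢ | A·ȳᵢ
vertical leg | 4290.00 | 13.00 | 82.50 | 55770.00 | 353925.00
horizontal leg | 1280.00 | 66.00 | 8.00 | 84480.00 | 10240.00
Σ | 5570.00 |  |  | 140250.00 | 364165.00
x_c = 140250.00 / 5570.00 = 25.18 in
y_c = 364165.00 / 5570.00 = 65.38 in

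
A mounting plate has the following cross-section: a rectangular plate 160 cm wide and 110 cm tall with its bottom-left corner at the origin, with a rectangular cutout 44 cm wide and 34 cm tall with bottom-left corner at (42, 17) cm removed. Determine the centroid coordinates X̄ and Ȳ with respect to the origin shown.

X̄ = 81.49 cm, Ȳ = 56.95 cm

plate: A = 160 × 110 = 17600.00, centroid at (80.00, 55.00).
hole: A = −(44 × 34) = -1496.00, centroid at (64.00, 34.00).
ΣA = 16104.00 cm²
ΣAX̄ = (17600.00)(80.00) + (-1496.00)(64.00) = 1312256.00 cm³
ΣAȲ = (17600.00)(55.00) + (-1496.00)(34.00) = 917136.00 cm³
X̄ = 1312256.00 / 16104.00 = 81.49 cm
Ȳ = 917136.00 / 16104.00 = 56.95 cm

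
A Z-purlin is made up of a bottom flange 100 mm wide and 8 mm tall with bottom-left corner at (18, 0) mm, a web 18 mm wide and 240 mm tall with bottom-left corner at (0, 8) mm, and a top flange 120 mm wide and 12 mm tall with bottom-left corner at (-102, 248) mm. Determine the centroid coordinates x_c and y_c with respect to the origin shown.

bottom flange: A = 100 × 8 = 800.00, centroid at (68.00, 4.00).
web: A = 18 × 240 = 4320.00, centroid at (9.00, 128.00).
top flange: A = 120 × 12 = 1440.00, centroid at (-42.00, 254.00).
ΣA = 6560.00 mm²
ΣAx_c = (800.00)(68.00) + (4320.00)(9.00) + (1440.00)(-42.00) = 32800.00 mm³
ΣAy_c = (800.00)(4.00) + (4320.00)(128.00) + (1440.00)(254.00) = 921920.00 mm³
x_c = 32800.00 / 6560.00 = 5.00 mm
y_c = 921920.00 / 6560.00 = 140.54 mm

x_c = 5.00 mm, y_c = 140.54 mm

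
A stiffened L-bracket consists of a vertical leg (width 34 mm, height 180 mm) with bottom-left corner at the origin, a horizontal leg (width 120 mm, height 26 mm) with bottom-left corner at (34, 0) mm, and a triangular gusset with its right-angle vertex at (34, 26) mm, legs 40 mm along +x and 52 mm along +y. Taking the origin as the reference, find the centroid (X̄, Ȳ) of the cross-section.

X̄ = 43.44 mm, Ȳ = 61.91 mm

Part | A | x̄ᵢ | ȳᵢ | A·x̄ᵢ | A·ȳᵢ
vertical leg | 6120.00 | 17.00 | 90.00 | 104040.00 | 550800.00
horizontal leg | 3120.00 | 94.00 | 13.00 | 293280.00 | 40560.00
gusset | 1040.00 | 47.33 | 43.33 | 49226.67 | 45066.67
Σ | 10280.00 |  |  | 446546.67 | 636426.67
X̄ = 446546.67 / 10280.00 = 43.44 mm
Ȳ = 636426.67 / 10280.00 = 61.91 mm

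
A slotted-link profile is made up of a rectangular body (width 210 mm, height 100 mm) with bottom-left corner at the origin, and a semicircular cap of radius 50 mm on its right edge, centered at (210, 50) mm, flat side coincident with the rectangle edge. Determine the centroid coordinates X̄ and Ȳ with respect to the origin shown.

Part | A | x̄ᵢ | ȳᵢ | A·x̄ᵢ | A·ȳᵢ
rectangular body | 21000.00 | 105.00 | 50.00 | 2205000.00 | 1050000.00
semicircular end | 3926.99 | 231.22 | 50.00 | 908001.40 | 196349.54
Σ | 24926.99 |  |  | 3113001.40 | 1246349.54
X̄ = 3113001.40 / 24926.99 = 124.88 mm
Ȳ = 1246349.54 / 24926.99 = 50.00 mm

X̄ = 124.88 mm, Ȳ = 50.00 mm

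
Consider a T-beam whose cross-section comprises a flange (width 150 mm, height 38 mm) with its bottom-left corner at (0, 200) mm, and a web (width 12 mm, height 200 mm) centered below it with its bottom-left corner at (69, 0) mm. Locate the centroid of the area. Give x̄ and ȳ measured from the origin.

web: A = 12 × 200 = 2400.00, centroid at (75.00, 100.00).
flange: A = 150 × 38 = 5700.00, centroid at (75.00, 219.00).
ΣA = 8100.00 mm²
ΣAx̄ = (2400.00)(75.00) + (5700.00)(75.00) = 607500.00 mm³
ΣAȳ = (2400.00)(100.00) + (5700.00)(219.00) = 1488300.00 mm³
x̄ = 607500.00 / 8100.00 = 75.00 mm
ȳ = 1488300.00 / 8100.00 = 183.74 mm

x̄ = 75.00 mm, ȳ = 183.74 mm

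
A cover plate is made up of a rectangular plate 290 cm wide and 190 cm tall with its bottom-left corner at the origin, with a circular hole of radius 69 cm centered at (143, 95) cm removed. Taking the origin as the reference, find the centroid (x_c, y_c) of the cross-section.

Part | A | x̄ᵢ | ȳᵢ | A·x̄ᵢ | A·ȳᵢ
plate | 55100.00 | 145.00 | 95.00 | 7989500.00 | 5234500.00
hole | -14957.12 | 143.00 | 95.00 | -2138868.54 | -1420926.65
Σ | 40142.88 |  |  | 5850631.46 | 3813573.35
x_c = 5850631.46 / 40142.88 = 145.75 cm
y_c = 3813573.35 / 40142.88 = 95.00 cm

x_c = 145.75 cm, y_c = 95.00 cm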